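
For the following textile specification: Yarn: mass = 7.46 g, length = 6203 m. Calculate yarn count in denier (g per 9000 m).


Formula: den = (mass_g / length_m) * 9000
Substituting: den = (7.46 / 6203) * 9000
Intermediate: 7.46 / 6203 = 0.00120264 g/m
den = 0.00120264 * 9000 = 10.8 denier

10.8 denier


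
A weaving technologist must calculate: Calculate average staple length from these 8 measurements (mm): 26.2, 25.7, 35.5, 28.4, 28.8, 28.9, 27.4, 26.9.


Formula: Mean = sum of lengths / count
Sum = 26.2 + 25.7 + 35.5 + 28.4 + 28.8 + 28.9 + 27.4 + 26.9
Sum = 227.8 mm
Mean = 227.8 / 8 = 28.48 mm

28.48 mm


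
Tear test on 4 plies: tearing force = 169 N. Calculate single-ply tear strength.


Formula: Per-ply strength = Total force / Number of plies
Per-ply = 169 N / 4
Per-ply = 42.25 N

42.25 N


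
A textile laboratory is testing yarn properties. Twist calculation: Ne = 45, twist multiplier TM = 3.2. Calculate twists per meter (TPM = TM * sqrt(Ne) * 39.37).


Formula: TPM = TM * sqrt(Ne) * 39.37
Step 1: sqrt(Ne) = sqrt(45) = 6.7082
Step 2: TM * sqrt(Ne) = 3.2 * 6.7082 = 21.4662
Step 3: TPM = 21.4662 * 39.37 = 845 twists/m

845 twists/m


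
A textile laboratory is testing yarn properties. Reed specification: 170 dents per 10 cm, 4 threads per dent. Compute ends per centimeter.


Formula: EPC = (dents per 10 cm * ends per dent) / 10
Step 1: Total ends per 10 cm = 170 * 4 = 680
Step 2: EPC = 680 / 10 = 68.0 ends/cm

68.0 ends/cm


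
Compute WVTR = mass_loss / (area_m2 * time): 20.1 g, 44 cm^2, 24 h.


Formula: WVTR = mass_loss / (area * time)
Step 1: Convert area: 44 cm^2 = 0.0044 m^2
Step 2: WVTR = 20.1 g / (0.0044 m^2 * 24 h)
Step 3: WVTR = 20.1 / 0.1056 = 190.3 g/m^2/h

190.3 g/m^2/h


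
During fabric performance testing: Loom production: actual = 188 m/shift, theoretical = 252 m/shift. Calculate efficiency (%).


Formula: Efficiency% = (Actual output / Theoretical output) * 100
Efficiency% = (188 / 252) * 100
Efficiency% = 0.746032 * 100 = 74.6032% ≈ 74.6%

74.6%


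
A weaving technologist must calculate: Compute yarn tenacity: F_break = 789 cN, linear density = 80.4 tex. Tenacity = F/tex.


Formula: Tenacity = Breaking force / Linear density
Tenacity = 789 cN / 80.4 tex
Tenacity = 9.81 cN/tex

9.81 cN/tex


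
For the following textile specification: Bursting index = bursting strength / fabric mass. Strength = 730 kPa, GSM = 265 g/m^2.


Formula: Bursting Index = Bursting Strength / Fabric GSM
BI = 730 kPa / 265 g/m^2
BI = 2.755 kPa/(g/m^2)

2.755 kPa/(g/m^2)


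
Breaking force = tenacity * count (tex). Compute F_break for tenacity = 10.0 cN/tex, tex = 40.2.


Formula: Breaking force = Tenacity * Linear density
F = 10.0 cN/tex * 40.2 tex
F = 402.00 cN

402.00 cN


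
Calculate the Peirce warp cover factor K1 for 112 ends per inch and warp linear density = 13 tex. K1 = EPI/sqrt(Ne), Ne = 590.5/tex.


Formula: K1 = EPI / sqrt(Ne), with Ne = 590.5 / tex_warp
Step 1: Ne = 590.5 / 13 = 45.423
Step 2: sqrt(Ne) = sqrt(45.423) = 6.7397
Step 3: K1 = 112 / 6.7397 = 16.6

16.6


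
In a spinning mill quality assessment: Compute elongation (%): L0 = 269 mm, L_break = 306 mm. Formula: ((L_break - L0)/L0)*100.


Formula: Elongation (%) = ((L_break - L0) / L0) * 100
Step 1: Extension = 306 - 269 = 37 mm
Step 2: Elongation = (37 / 269) * 100
Step 3: Elongation = 0.137546 * 100 = 13.7546% ≈ 13.8%

13.8%


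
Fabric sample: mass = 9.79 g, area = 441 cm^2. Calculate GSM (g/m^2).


Formula: GSM = mass_g / area_m2
Step 1: Convert area: 441 cm^2 = 441 / 10000 = 0.0441 m^2
Step 2: GSM = 9.79 g / 0.0441 m^2 = 222.0 g/m^2

222.0 g/m^2


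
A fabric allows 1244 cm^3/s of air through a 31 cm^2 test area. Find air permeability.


Formula: Air Permeability = Airflow / Test Area
AP = 1244 cm^3/s / 31 cm^2
AP = 40.1 cm^3/s/cm^2

40.1 cm^3/s/cm^2


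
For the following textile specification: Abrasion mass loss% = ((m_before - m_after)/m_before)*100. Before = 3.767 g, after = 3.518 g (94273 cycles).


Formula: Mass loss% = ((m_before - m_after) / m_before) * 100
Step 1: Mass loss = 3.767 - 3.518 = 0.249 g
Step 2: Ratio = 0.249 / 3.767 = 0.0661003
Step 3: Mass loss% = 0.0661003 * 100 = 6.61003% ≈ 6.61%

6.61%


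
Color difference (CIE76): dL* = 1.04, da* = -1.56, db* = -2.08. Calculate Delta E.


Formula: Delta E = sqrt(dL*^2 + da*^2 + db*^2)
Step 1: dL*^2 = 1.04^2 = 1.0816
Step 2: da*^2 = (-1.56)^2 = 2.4336
Step 3: db*^2 = (-2.08)^2 = 4.3264
Step 4: Sum = 1.0816 + 2.4336 + 4.3264 = 7.8416
Step 5: Delta E = sqrt(7.8416) = 2.8

2.8 Delta E


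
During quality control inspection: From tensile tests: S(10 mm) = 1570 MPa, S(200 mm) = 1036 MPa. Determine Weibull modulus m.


Formula: m = ln(L1/L2) / ln(S2/S1)
Step 1: ln(L1/L2) = ln(10/200) = -2.99573
Step 2: S2/S1 = 1036/1570 = 0.65987
Step 3: ln(S2/S1) = ln(0.65987) = -0.41571
Step 4: m = -2.99573 / -0.41571 = 7.21

7.21 (Weibull m)


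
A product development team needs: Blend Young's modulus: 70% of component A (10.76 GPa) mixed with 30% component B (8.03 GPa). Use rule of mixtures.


Formula: Blend property = (fraction_A * property_A) + (fraction_B * property_B)
Step 1: Contribution A = 70/100 * 10.76 GPa = 7.532 GPa
Step 2: Contribution B = 30/100 * 8.03 GPa = 2.409 GPa
Step 3: Blend Young's modulus = 7.532 + 2.409 = 9.941 GPa

9.941 GPa


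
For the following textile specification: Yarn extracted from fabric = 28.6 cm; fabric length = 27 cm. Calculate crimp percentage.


Formula: Crimp% = ((L_yarn - L_fabric) / L_fabric) * 100
Step 1: Extension = 28.6 - 27 = 1.6 cm
Step 2: Crimp% = (1.6 / 27) * 100
Step 3: Crimp% = 0.059259 * 100 = 5.9259% ≈ 5.9%

5.9%


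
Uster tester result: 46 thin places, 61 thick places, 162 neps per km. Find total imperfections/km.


Formula: Total = thin places + thick places + neps
Total = 46 + 61 + 162
Total = 269 imperfections/km

269 imperfections/km


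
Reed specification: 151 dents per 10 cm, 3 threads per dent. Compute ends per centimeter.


Formula: EPC = (dents per 10 cm * ends per dent) / 10
Step 1: Total ends per 10 cm = 151 * 3 = 453
Step 2: EPC = 453 / 10 = 45.3 ends/cm

45.3 ends/cm


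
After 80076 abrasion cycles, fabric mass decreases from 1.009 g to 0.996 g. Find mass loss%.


Formula: Mass loss% = ((m_before - m_after) / m_before) * 100
Step 1: Mass loss = 1.009 - 0.996 = 0.013 g
Step 2: Ratio = 0.013 / 1.009 = 0.012884
Step 3: Mass loss% = 0.012884 * 100 = 1.2884% ≈ 1.29%

1.29%


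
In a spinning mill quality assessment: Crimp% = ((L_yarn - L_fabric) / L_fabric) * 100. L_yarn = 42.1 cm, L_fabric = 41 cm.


Formula: Crimp% = ((L_yarn - L_fabric) / L_fabric) * 100
Step 1: Extension = 42.1 - 41 = 1.1 cm
Step 2: Crimp% = (1.1 / 41) * 100
Step 3: Crimp% = 0.026829 * 100 = 2.6829% ≈ 2.7%

2.7%


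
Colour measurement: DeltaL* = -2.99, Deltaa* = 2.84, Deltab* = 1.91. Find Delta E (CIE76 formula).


Formula: Delta E = sqrt(dL*^2 + da*^2 + db*^2)
Step 1: dL*^2 = (-2.99)^2 = 8.9401
Step 2: da*^2 = 2.84^2 = 8.0656
Step 3: db*^2 = 1.91^2 = 3.6481
Step 4: Sum = 8.9401 + 8.0656 + 3.6481 = 20.6538
Step 5: Delta E = sqrt(20.6538) = 4.54

4.54 Delta E


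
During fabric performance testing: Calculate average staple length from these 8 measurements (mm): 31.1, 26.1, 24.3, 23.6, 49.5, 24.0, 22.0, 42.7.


Formula: Mean = sum of lengths / count
Sum = 31.1 + 26.1 + 24.3 + 23.6 + 49.5 + 24.0 + 22.0 + 42.7
Sum = 243.3 mm
Mean = 243.3 / 8 = 30.41 mm

30.41 mm


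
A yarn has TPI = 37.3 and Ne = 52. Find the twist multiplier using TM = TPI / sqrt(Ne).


Formula: TM = TPI / sqrt(Ne)
Step 1: sqrt(Ne) = sqrt(52) = 7.2111
Step 2: TM = 37.3 / 7.2111 = 5.17

5.17 TM


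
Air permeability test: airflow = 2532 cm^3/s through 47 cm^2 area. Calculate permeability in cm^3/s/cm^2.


Formula: Air Permeability = Airflow / Test Area
AP = 2532 cm^3/s / 47 cm^2
AP = 53.9 cm^3/s/cm^2

53.9 cm^3/s/cm^2


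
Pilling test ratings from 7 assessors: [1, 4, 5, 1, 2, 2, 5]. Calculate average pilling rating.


Formula: Mean = sum / count
Sum = 1 + 4 + 5 + 1 + 2 + 2 + 5 = 20
Mean = 20 / 7 = 2.9

2.9


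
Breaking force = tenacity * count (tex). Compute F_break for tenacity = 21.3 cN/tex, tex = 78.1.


Formula: Breaking force = Tenacity * Linear density
F = 21.3 cN/tex * 78.1 tex
F = 1663.53 cN

1663.53 cN


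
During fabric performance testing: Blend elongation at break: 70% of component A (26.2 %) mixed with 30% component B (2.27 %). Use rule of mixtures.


Formula: Blend property = (fraction_A * property_A) + (fraction_B * property_B)
Step 1: Contribution A = 70/100 * 26.2 % = 18.34 %
Step 2: Contribution B = 30/100 * 2.27 % = 0.681 %
Step 3: Blend elongation at break = 18.34 + 0.681 = 19.021 %

19.021 %


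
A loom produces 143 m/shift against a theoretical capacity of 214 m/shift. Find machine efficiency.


Formula: Efficiency% = (Actual output / Theoretical output) * 100
Efficiency% = (143 / 214) * 100
Efficiency% = 0.668224 * 100 = 66.8224% ≈ 66.8%

66.8%


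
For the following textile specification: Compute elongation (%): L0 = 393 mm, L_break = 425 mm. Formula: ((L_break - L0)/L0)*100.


Formula: Elongation (%) = ((L_break - L0) / L0) * 100
Step 1: Extension = 425 - 393 = 32 mm
Step 2: Elongation = (32 / 393) * 100
Step 3: Elongation = 0.081425 * 100 = 8.1425% ≈ 8.1%

8.1%


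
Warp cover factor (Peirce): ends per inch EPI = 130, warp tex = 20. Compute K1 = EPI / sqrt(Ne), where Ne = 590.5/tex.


Formula: K1 = EPI / sqrt(Ne), with Ne = 590.5 / tex_warp
Step 1: Ne = 590.5 / 20 = 29.525
Step 2: sqrt(Ne) = sqrt(29.525) = 5.4337
Step 3: K1 = 130 / 5.4337 = 23.9

23.9


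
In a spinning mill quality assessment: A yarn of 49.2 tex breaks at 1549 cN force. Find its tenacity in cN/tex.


Formula: Tenacity = Breaking force / Linear density
Tenacity = 1549 cN / 49.2 tex
Tenacity = 31.48 cN/tex

31.48 cN/tex


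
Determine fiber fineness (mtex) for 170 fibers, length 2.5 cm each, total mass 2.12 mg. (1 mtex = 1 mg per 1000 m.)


Formula: fineness (mtex) = mass (mg) / total length (km) = (mass_mg / total_length_m) * 1000
Step 1: Convert fiber length: 2.5 cm = 0.025 m
Step 2: Total fiber length = 170 * 0.025 = 4.25 m
Step 3: Linear density = 2.12 mg / 4.25 m = 0.4988 mg/m
Step 4: fineness = 0.4988 * 1000 = 498.8 mtex

498.8 mtex


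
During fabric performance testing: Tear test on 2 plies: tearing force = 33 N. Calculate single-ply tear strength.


Formula: Per-ply strength = Total force / Number of plies
Per-ply = 33 N / 2
Per-ply = 16.5 N

16.5 N


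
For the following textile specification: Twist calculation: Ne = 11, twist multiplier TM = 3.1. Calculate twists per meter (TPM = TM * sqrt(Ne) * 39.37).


Formula: TPM = TM * sqrt(Ne) * 39.37
Step 1: sqrt(Ne) = sqrt(11) = 3.3166
Step 2: TM * sqrt(Ne) = 3.1 * 3.3166 = 10.2815
Step 3: TPM = 10.2815 * 39.37 = 405 twists/m

405 twists/m


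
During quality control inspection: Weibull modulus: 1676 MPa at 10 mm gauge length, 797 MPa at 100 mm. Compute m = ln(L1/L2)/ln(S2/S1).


Formula: m = ln(L1/L2) / ln(S2/S1)
Step 1: ln(L1/L2) = ln(10/100) = -2.30259
Step 2: S2/S1 = 797/1676 = 0.47554
Step 3: ln(S2/S1) = ln(0.47554) = -0.74330
Step 4: m = -2.30259 / -0.74330 = 3.10

3.10 (Weibull m)


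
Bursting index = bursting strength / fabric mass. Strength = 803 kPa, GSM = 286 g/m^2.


Formula: Bursting Index = Bursting Strength / Fabric GSM
BI = 803 kPa / 286 g/m^2
BI = 2.808 kPa/(g/m^2)

2.808 kPa/(g/m^2)


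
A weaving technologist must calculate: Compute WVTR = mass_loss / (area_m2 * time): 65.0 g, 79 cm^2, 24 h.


Formula: WVTR = mass_loss / (area * time)
Step 1: Convert area: 79 cm^2 = 0.0079 m^2
Step 2: WVTR = 65.0 g / (0.0079 m^2 * 24 h)
Step 3: WVTR = 65.0 / 0.1896 = 342.8 g/m^2/h

342.8 g/m^2/h


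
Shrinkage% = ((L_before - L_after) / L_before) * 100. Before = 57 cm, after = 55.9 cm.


Formula: Shrinkage% = ((L_before - L_after) / L_before) * 100
Step 1: Shrinkage = 57 - 55.9 = 1.1 cm
Step 2: Shrinkage% = (1.1 / 57) * 100
Step 3: Shrinkage% = 0.019298 * 100 = 1.9298% ≈ 1.9%

1.9%


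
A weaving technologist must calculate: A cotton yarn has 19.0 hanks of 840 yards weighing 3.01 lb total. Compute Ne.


Formula: Ne = hanks / mass_lb
Substituting: Ne = 19.0 / 3.01
Ne = 6.3

6.3 Ne


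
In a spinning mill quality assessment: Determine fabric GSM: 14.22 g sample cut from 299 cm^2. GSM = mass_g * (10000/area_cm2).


Formula: GSM = mass_g / area_m2
Step 1: Convert area: 299 cm^2 = 299 / 10000 = 0.0299 m^2
Step 2: GSM = 14.22 g / 0.0299 m^2 = 475.6 g/m^2

475.6 g/m^2


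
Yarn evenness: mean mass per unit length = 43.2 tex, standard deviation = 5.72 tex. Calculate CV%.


Formula: CV% = (standard deviation / mean) * 100
Step 1: Ratio = 5.72 / 43.2 = 0.132407
Step 2: CV% = 0.132407 * 100 = 13.2407% ≈ 13.2%

13.2%


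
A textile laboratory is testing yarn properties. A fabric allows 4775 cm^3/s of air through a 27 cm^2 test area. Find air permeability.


Formula: Air Permeability = Airflow / Test Area
AP = 4775 cm^3/s / 27 cm^2
AP = 176.9 cm^3/s/cm^2

176.9 cm^3/s/cm^2


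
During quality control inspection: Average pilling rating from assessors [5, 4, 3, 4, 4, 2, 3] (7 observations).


Formula: Mean = sum / count
Sum = 5 + 4 + 3 + 4 + 4 + 2 + 3 = 25
Mean = 25 / 7 = 3.6

3.6


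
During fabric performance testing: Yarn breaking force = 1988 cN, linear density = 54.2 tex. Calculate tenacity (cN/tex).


Formula: Tenacity = Breaking force / Linear density
Tenacity = 1988 cN / 54.2 tex
Tenacity = 36.68 cN/tex

36.68 cN/tex


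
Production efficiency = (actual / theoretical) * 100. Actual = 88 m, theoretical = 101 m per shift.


Formula: Efficiency% = (Actual output / Theoretical output) * 100
Efficiency% = (88 / 101) * 100
Efficiency% = 0.871287 * 100 = 87.1287% ≈ 87.1%

87.1%


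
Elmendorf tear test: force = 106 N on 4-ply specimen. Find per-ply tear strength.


Formula: Per-ply strength = Total force / Number of plies
Per-ply = 106 N / 4
Per-ply = 26.5 N

26.5 N


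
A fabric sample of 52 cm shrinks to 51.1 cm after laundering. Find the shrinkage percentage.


Formula: Shrinkage% = ((L_before - L_after) / L_before) * 100
Step 1: Shrinkage = 52 - 51.1 = 0.9 cm
Step 2: Shrinkage% = (0.9 / 52) * 100
Step 3: Shrinkage% = 0.017308 * 100 = 1.7308% ≈ 1.7%

1.7%


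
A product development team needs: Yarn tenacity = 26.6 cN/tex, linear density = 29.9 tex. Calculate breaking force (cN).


Formula: Breaking force = Tenacity * Linear density
F = 26.6 cN/tex * 29.9 tex
F = 795.34 cN

795.34 cN


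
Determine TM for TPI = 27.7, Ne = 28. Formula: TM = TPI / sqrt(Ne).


Formula: TM = TPI / sqrt(Ne)
Step 1: sqrt(Ne) = sqrt(28) = 5.2915
Step 2: TM = 27.7 / 5.2915 = 5.23

5.23 TM


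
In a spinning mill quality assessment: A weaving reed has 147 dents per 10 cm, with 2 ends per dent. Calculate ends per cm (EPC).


Formula: EPC = (dents per 10 cm * ends per dent) / 10
Step 1: Total ends per 10 cm = 147 * 2 = 294
Step 2: EPC = 294 / 10 = 29.4 ends/cm

29.4 ends/cm


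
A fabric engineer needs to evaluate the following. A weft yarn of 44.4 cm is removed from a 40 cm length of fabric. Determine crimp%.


Formula: Crimp% = ((L_yarn - L_fabric) / L_fabric) * 100
Step 1: Extension = 44.4 - 40 = 4.4 cm
Step 2: Crimp% = (4.4 / 40) * 100
Step 3: Crimp% = 0.11 * 100 = 11.0%

11.0%


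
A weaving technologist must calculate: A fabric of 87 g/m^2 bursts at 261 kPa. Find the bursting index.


Formula: Bursting Index = Bursting Strength / Fabric GSM
BI = 261 kPa / 87 g/m^2
BI = 3.000 kPa/(g/m^2)

3.000 kPa/(g/m^2)


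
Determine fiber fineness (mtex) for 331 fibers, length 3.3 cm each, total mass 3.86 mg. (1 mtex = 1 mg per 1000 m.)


Formula: fineness (mtex) = mass (mg) / total length (km) = (mass_mg / total_length_m) * 1000
Step 1: Convert fiber length: 3.3 cm = 0.033 m
Step 2: Total fiber length = 331 * 0.033 = 10.923 m
Step 3: Linear density = 3.86 mg / 10.923 m = 0.3534 mg/m
Step 4: fineness = 0.3534 * 1000 = 353.4 mtex

353.4 mtex


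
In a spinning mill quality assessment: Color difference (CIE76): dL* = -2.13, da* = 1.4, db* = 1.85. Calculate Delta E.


Formula: Delta E = sqrt(dL*^2 + da*^2 + db*^2)
Step 1: dL*^2 = (-2.13)^2 = 4.5369
Step 2: da*^2 = 1.4^2 = 1.96
Step 3: db*^2 = 1.85^2 = 3.4225
Step 4: Sum = 4.5369 + 1.96 + 3.4225 = 9.9194
Step 5: Delta E = sqrt(9.9194) = 3.15

3.15 Delta E


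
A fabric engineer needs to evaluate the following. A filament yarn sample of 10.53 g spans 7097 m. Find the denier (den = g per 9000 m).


Formula: den = (mass_g / length_m) * 9000
Substituting: den = (10.53 / 7097) * 9000
Intermediate: 10.53 / 7097 = 0.00148373 g/m
den = 0.00148373 * 9000 = 13.4 denier

13.4 denier


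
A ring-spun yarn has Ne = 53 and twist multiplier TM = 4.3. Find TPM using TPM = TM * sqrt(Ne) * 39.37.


Formula: TPM = TM * sqrt(Ne) * 39.37
Step 1: sqrt(Ne) = sqrt(53) = 7.2801
Step 2: TM * sqrt(Ne) = 4.3 * 7.2801 = 31.3044
Step 3: TPM = 31.3044 * 39.37 = 1232 twists/m

1232 twists/m


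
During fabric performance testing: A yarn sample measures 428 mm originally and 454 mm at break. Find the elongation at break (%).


Formula: Elongation (%) = ((L_break - L0) / L0) * 100
Step 1: Extension = 454 - 428 = 26 mm
Step 2: Elongation = (26 / 428) * 100
Step 3: Elongation = 0.060748 * 100 = 6.0748% ≈ 6.1%

6.1%


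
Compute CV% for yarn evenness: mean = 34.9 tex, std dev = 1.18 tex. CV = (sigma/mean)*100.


Formula: CV% = (standard deviation / mean) * 100
Step 1: Ratio = 1.18 / 34.9 = 0.033811
Step 2: CV% = 0.033811 * 100 = 3.3811% ≈ 3.4%

3.4%


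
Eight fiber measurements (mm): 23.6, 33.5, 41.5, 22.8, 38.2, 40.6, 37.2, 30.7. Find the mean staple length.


Formula: Mean = sum of lengths / count
Sum = 23.6 + 33.5 + 41.5 + 22.8 + 38.2 + 40.6 + 37.2 + 30.7
Sum = 268.1 mm
Mean = 268.1 / 8 = 33.51 mm

33.51 mm


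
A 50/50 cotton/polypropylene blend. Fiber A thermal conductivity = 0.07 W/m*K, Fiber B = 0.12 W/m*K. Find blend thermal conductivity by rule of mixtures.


Formula: Blend property = (fraction_A * property_A) + (fraction_B * property_B)
Step 1: Contribution A = 50/100 * 0.07 W/m*K = 0.035 W/m*K
Step 2: Contribution B = 50/100 * 0.12 W/m*K = 0.06 W/m*K
Step 3: Blend thermal conductivity = 0.035 + 0.06 = 0.095 W/m*K

0.095 W/m*K


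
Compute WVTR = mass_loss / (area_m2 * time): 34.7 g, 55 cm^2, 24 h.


Formula: WVTR = mass_loss / (area * time)
Step 1: Convert area: 55 cm^2 = 0.0055 m^2
Step 2: WVTR = 34.7 g / (0.0055 m^2 * 24 h)
Step 3: WVTR = 34.7 / 0.132 = 262.9 g/m^2/h

262.9 g/m^2/h


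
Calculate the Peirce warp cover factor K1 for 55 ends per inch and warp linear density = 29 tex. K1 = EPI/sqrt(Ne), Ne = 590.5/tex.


Formula: K1 = EPI / sqrt(Ne), with Ne = 590.5 / tex_warp
Step 1: Ne = 590.5 / 29 = 20.362
Step 2: sqrt(Ne) = sqrt(20.362) = 4.5124
Step 3: K1 = 55 / 4.5124 = 12.2

12.2


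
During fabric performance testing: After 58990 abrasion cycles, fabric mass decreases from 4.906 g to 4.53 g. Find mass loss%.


Formula: Mass loss% = ((m_before - m_after) / m_before) * 100
Step 1: Mass loss = 4.906 - 4.53 = 0.376 g
Step 2: Ratio = 0.376 / 4.906 = 0.0766408
Step 3: Mass loss% = 0.0766408 * 100 = 7.66408% ≈ 7.66%

7.66%


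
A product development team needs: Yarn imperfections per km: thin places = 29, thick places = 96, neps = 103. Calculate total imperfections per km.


Formula: Total = thin places + thick places + neps
Total = 29 + 96 + 103
Total = 228 imperfections/km

228 imperfections/km


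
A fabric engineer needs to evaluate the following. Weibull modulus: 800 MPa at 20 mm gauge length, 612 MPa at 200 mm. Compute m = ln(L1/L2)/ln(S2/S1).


Formula: m = ln(L1/L2) / ln(S2/S1)
Step 1: ln(L1/L2) = ln(20/200) = -2.30259
Step 2: S2/S1 = 612/800 = 0.765
Step 3: ln(S2/S1) = ln(0.765) = -0.26788
Step 4: m = -2.30259 / -0.26788 = 8.60

8.60 (Weibull m)


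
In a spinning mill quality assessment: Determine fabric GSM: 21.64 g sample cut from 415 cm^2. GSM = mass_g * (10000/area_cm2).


Formula: GSM = mass_g / area_m2
Step 1: Convert area: 415 cm^2 = 415 / 10000 = 0.0415 m^2
Step 2: GSM = 21.64 g / 0.0415 m^2 = 521.4 g/m^2

521.4 g/m^2


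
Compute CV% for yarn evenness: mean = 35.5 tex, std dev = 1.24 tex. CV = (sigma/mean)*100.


Formula: CV% = (standard deviation / mean) * 100
Step 1: Ratio = 1.24 / 35.5 = 0.03493
Step 2: CV% = 0.03493 * 100 = 3.493% ≈ 3.5%

3.5%


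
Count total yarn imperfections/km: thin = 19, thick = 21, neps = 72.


Formula: Total = thin places + thick places + neps
Total = 19 + 21 + 72
Total = 112 imperfections/km

112 imperfections/km


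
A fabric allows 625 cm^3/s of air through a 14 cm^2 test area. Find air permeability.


Formula: Air Permeability = Airflow / Test Area
AP = 625 cm^3/s / 14 cm^2
AP = 44.6 cm^3/s/cm^2

44.6 cm^3/s/cm^2


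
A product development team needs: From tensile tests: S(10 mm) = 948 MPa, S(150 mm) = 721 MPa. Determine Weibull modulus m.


Formula: m = ln(L1/L2) / ln(S2/S1)
Step 1: ln(L1/L2) = ln(10/150) = -2.70805
Step 2: S2/S1 = 721/948 = 0.76055
Step 3: ln(S2/S1) = ln(0.76055) = -0.27371
Step 4: m = -2.70805 / -0.27371 = 9.89

9.89 (Weibull m)


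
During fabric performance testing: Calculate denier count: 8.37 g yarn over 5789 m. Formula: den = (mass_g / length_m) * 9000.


Formula: den = (mass_g / length_m) * 9000
Substituting: den = (8.37 / 5789) * 9000
Intermediate: 8.37 / 5789 = 0.00144585 g/m
den = 0.00144585 * 9000 = 13.0 denier

13.0 denier


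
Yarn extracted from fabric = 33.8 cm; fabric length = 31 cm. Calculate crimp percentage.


Formula: Crimp% = ((L_yarn - L_fabric) / L_fabric) * 100
Step 1: Extension = 33.8 - 31 = 2.8 cm
Step 2: Crimp% = (2.8 / 31) * 100
Step 3: Crimp% = 0.090323 * 100 = 9.0323% ≈ 9.0%

9.0%


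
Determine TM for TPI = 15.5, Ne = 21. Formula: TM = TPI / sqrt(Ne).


Formula: TM = TPI / sqrt(Ne)
Step 1: sqrt(Ne) = sqrt(21) = 4.5826
Step 2: TM = 15.5 / 4.5826 = 3.38

3.38 TM


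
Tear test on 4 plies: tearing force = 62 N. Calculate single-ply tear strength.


Formula: Per-ply strength = Total force / Number of plies
Per-ply = 62 N / 4
Per-ply = 15.5 N

15.5 N


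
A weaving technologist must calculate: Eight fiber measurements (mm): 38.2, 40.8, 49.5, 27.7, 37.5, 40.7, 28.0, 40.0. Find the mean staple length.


Formula: Mean = sum of lengths / count
Sum = 38.2 + 40.8 + 49.5 + 27.7 + 37.5 + 40.7 + 28.0 + 40.0
Sum = 302.4 mm
Mean = 302.4 / 8 = 37.80 mm

37.80 mm


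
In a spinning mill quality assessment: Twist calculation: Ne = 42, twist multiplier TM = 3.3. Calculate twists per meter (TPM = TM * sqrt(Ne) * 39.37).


Formula: TPM = TM * sqrt(Ne) * 39.37
Step 1: sqrt(Ne) = sqrt(42) = 6.4807
Step 2: TM * sqrt(Ne) = 3.3 * 6.4807 = 21.3863
Step 3: TPM = 21.3863 * 39.37 = 842 twists/m

842 twists/m


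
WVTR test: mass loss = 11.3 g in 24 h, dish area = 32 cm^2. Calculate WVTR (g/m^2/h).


Formula: WVTR = mass_loss / (area * time)
Step 1: Convert area: 32 cm^2 = 0.0032 m^2
Step 2: WVTR = 11.3 g / (0.0032 m^2 * 24 h)
Step 3: WVTR = 11.3 / 0.0768 = 147.1 g/m^2/h

147.1 g/m^2/h


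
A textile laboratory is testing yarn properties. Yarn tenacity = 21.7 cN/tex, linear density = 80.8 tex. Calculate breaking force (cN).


Formula: Breaking force = Tenacity * Linear density
F = 21.7 cN/tex * 80.8 tex
F = 1753.36 cN

1753.36 cN


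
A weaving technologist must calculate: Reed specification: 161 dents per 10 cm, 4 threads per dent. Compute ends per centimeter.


Formula: EPC = (dents per 10 cm * ends per dent) / 10
Step 1: Total ends per 10 cm = 161 * 4 = 644
Step 2: EPC = 644 / 10 = 64.4 ends/cm

64.4 ends/cm


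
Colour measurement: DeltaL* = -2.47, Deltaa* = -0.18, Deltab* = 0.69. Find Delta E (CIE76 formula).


Formula: Delta E = sqrt(dL*^2 + da*^2 + db*^2)
Step 1: dL*^2 = (-2.47)^2 = 6.1009
Step 2: da*^2 = (-0.18)^2 = 0.0324
Step 3: db*^2 = 0.69^2 = 0.4761
Step 4: Sum = 6.1009 + 0.0324 + 0.4761 = 6.6094
Step 5: Delta E = sqrt(6.6094) = 2.57

2.57 Delta E


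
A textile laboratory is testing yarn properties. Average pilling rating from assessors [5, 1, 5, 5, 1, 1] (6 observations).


Formula: Mean = sum / count
Sum = 5 + 1 + 5 + 5 + 1 + 1 = 18
Mean = 18 / 6 = 3.0

3.0


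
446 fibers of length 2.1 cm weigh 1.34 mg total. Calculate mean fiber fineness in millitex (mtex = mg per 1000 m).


Formula: fineness (mtex) = mass (mg) / total length (km) = (mass_mg / total_length_m) * 1000
Step 1: Convert fiber length: 2.1 cm = 0.021 m
Step 2: Total fiber length = 446 * 0.021 = 9.366 m
Step 3: Linear density = 1.34 mg / 9.366 m = 0.1431 mg/m
Step 4: fineness = 0.1431 * 1000 = 143.1 mtex

143.1 mtex


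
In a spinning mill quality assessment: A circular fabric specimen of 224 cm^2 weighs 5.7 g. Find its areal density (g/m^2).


Formula: GSM = mass_g / area_m2
Step 1: Convert area: 224 cm^2 = 224 / 10000 = 0.0224 m^2
Step 2: GSM = 5.7 g / 0.0224 m^2 = 254.5 g/m^2

254.5 g/m^2


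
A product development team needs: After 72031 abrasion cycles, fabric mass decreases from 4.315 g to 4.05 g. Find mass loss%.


Formula: Mass loss% = ((m_before - m_after) / m_before) * 100
Step 1: Mass loss = 4.315 - 4.05 = 0.265 g
Step 2: Ratio = 0.265 / 4.315 = 0.0614137
Step 3: Mass loss% = 0.0614137 * 100 = 6.14137% ≈ 6.14%

6.14%


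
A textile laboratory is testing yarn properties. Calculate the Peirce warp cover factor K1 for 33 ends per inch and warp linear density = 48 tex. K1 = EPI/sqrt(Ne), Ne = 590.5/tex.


Formula: K1 = EPI / sqrt(Ne), with Ne = 590.5 / tex_warp
Step 1: Ne = 590.5 / 48 = 12.302
Step 2: sqrt(Ne) = sqrt(12.302) = 3.5074
Step 3: K1 = 33 / 3.5074 = 9.4

9.4


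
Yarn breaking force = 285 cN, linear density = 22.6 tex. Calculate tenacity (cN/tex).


Formula: Tenacity = Breaking force / Linear density
Tenacity = 285 cN / 22.6 tex
Tenacity = 12.61 cN/tex

12.61 cN/tex


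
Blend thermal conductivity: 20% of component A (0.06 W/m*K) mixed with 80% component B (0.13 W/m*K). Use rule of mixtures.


Formula: Blend property = (fraction_A * property_A) + (fraction_B * property_B)
Step 1: Contribution A = 20/100 * 0.06 W/m*K = 0.012 W/m*K
Step 2: Contribution B = 80/100 * 0.13 W/m*K = 0.104 W/m*K
Step 3: Blend thermal conductivity = 0.012 + 0.104 = 0.116 W/m*K

0.116 W/m*K


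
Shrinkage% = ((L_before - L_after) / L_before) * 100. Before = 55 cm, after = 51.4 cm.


Formula: Shrinkage% = ((L_before - L_after) / L_before) * 100
Step 1: Shrinkage = 55 - 51.4 = 3.6 cm
Step 2: Shrinkage% = (3.6 / 55) * 100
Step 3: Shrinkage% = 0.065455 * 100 = 6.5455% ≈ 6.5%

6.5%


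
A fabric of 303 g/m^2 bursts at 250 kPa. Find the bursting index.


Formula: Bursting Index = Bursting Strength / Fabric GSM
BI = 250 kPa / 303 g/m^2
BI = 0.825 kPa/(g/m^2)

0.825 kPa/(g/m^2)


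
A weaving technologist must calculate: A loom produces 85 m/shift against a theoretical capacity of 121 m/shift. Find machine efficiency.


Formula: Efficiency% = (Actual output / Theoretical output) * 100
Efficiency% = (85 / 121) * 100
Efficiency% = 0.702479 * 100 = 70.2479% ≈ 70.2%

70.2%


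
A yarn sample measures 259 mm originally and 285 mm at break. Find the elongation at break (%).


Formula: Elongation (%) = ((L_break - L0) / L0) * 100
Step 1: Extension = 285 - 259 = 26 mm
Step 2: Elongation = (26 / 259) * 100
Step 3: Elongation = 0.100386 * 100 = 10.0386% ≈ 10.0%

10.0%


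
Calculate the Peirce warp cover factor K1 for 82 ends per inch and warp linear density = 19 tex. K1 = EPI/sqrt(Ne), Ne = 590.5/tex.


Formula: K1 = EPI / sqrt(Ne), with Ne = 590.5 / tex_warp
Step 1: Ne = 590.5 / 19 = 31.079
Step 2: sqrt(Ne) = sqrt(31.079) = 5.5749
Step 3: K1 = 82 / 5.5749 = 14.7

14.7


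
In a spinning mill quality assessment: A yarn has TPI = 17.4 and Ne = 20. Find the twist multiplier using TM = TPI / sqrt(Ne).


Formula: TM = TPI / sqrt(Ne)
Step 1: sqrt(Ne) = sqrt(20) = 4.4721
Step 2: TM = 17.4 / 4.4721 = 3.89

3.89 TM


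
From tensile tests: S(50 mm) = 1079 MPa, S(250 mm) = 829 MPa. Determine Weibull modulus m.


Formula: m = ln(L1/L2) / ln(S2/S1)
Step 1: ln(L1/L2) = ln(50/250) = -1.60944
Step 2: S2/S1 = 829/1079 = 0.7683
Step 3: ln(S2/S1) = ln(0.7683) = -0.26357
Step 4: m = -1.60944 / -0.26357 = 6.11

6.11 (Weibull m)


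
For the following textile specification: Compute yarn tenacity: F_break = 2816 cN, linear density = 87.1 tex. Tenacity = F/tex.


Formula: Tenacity = Breaking force / Linear density
Tenacity = 2816 cN / 87.1 tex
Tenacity = 32.33 cN/tex

32.33 cN/tex


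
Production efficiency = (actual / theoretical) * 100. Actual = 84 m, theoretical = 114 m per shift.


Formula: Efficiency% = (Actual output / Theoretical output) * 100
Efficiency% = (84 / 114) * 100
Efficiency% = 0.736842 * 100 = 73.6842% ≈ 73.7%

73.7%


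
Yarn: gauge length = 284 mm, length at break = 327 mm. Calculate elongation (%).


Formula: Elongation (%) = ((L_break - L0) / L0) * 100
Step 1: Extension = 327 - 284 = 43 mm
Step 2: Elongation = (43 / 284) * 100
Step 3: Elongation = 0.151408 * 100 = 15.1408% ≈ 15.1%

15.1%


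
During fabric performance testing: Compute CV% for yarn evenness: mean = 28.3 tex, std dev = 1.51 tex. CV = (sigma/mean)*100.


Formula: CV% = (standard deviation / mean) * 100
Step 1: Ratio = 1.51 / 28.3 = 0.053357
Step 2: CV% = 0.053357 * 100 = 5.3357% ≈ 5.3%

5.3%


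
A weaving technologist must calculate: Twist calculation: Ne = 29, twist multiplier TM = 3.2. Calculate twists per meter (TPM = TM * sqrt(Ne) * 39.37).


Formula: TPM = TM * sqrt(Ne) * 39.37
Step 1: sqrt(Ne) = sqrt(29) = 5.3852
Step 2: TM * sqrt(Ne) = 3.2 * 5.3852 = 17.2326
Step 3: TPM = 17.2326 * 39.37 = 678 twists/m

678 twists/m


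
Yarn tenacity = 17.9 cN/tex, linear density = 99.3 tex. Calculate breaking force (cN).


Formula: Breaking force = Tenacity * Linear density
F = 17.9 cN/tex * 99.3 tex
F = 1777.47 cN

1777.47 cN


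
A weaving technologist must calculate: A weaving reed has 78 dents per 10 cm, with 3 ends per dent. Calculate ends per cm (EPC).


Formula: EPC = (dents per 10 cm * ends per dent) / 10
Step 1: Total ends per 10 cm = 78 * 3 = 234
Step 2: EPC = 234 / 10 = 23.4 ends/cm

23.4 ends/cm


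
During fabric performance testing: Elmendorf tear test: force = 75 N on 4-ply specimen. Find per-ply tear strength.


Formula: Per-ply strength = Total force / Number of plies
Per-ply = 75 N / 4
Per-ply = 18.75 N

18.75 N


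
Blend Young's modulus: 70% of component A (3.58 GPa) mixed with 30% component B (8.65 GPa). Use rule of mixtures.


Formula: Blend property = (fraction_A * property_A) + (fraction_B * property_B)
Step 1: Contribution A = 70/100 * 3.58 GPa = 2.506 GPa
Step 2: Contribution B = 30/100 * 8.65 GPa = 2.595 GPa
Step 3: Blend Young's modulus = 2.506 + 2.595 = 5.101 GPa

5.101 GPa


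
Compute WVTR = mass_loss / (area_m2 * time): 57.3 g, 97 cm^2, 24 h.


Formula: WVTR = mass_loss / (area * time)
Step 1: Convert area: 97 cm^2 = 0.0097 m^2
Step 2: WVTR = 57.3 g / (0.0097 m^2 * 24 h)
Step 3: WVTR = 57.3 / 0.2328 = 246.1 g/m^2/h

246.1 g/m^2/h


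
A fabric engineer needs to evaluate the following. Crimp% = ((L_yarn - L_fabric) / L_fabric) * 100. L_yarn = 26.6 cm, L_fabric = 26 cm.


Formula: Crimp% = ((L_yarn - L_fabric) / L_fabric) * 100
Step 1: Extension = 26.6 - 26 = 0.6 cm
Step 2: Crimp% = (0.6 / 26) * 100
Step 3: Crimp% = 0.023077 * 100 = 2.3077% ≈ 2.3%

2.3%


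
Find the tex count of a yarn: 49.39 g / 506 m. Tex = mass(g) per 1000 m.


Formula: Tex = (mass_g / length_m) * 1000
Substituting: Tex = (49.39 / 506) * 1000
Intermediate: 49.39 / 506 = 0.0976087 g/m
Tex = 0.0976087 * 1000 = 97.61 tex

97.61 tex


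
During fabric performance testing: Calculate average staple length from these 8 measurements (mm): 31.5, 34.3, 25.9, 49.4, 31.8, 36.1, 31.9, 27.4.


Formula: Mean = sum of lengths / count
Sum = 31.5 + 34.3 + 25.9 + 49.4 + 31.8 + 36.1 + 31.9 + 27.4
Sum = 268.3 mm
Mean = 268.3 / 8 = 33.54 mm

33.54 mm


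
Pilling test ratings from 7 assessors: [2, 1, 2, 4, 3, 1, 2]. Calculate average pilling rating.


Formula: Mean = sum / count
Sum = 2 + 1 + 2 + 4 + 3 + 1 + 2 = 15
Mean = 15 / 7 = 2.1

2.1


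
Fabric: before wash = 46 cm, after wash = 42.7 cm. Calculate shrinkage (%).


Formula: Shrinkage% = ((L_before - L_after) / L_before) * 100
Step 1: Shrinkage = 46 - 42.7 = 3.3 cm
Step 2: Shrinkage% = (3.3 / 46) * 100
Step 3: Shrinkage% = 0.071739 * 100 = 7.1739% ≈ 7.2%

7.2%


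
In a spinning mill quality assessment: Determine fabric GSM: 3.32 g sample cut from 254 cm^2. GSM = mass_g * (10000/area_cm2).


Formula: GSM = mass_g / area_m2
Step 1: Convert area: 254 cm^2 = 254 / 10000 = 0.0254 m^2
Step 2: GSM = 3.32 g / 0.0254 m^2 = 130.7 g/m^2

130.7 g/m^2


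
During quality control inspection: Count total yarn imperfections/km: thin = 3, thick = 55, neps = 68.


Formula: Total = thin places + thick places + neps
Total = 3 + 55 + 68
Total = 126 imperfections/km

126 imperfections/km


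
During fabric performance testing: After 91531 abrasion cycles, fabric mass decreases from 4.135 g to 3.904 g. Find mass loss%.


Formula: Mass loss% = ((m_before - m_after) / m_before) * 100
Step 1: Mass loss = 4.135 - 3.904 = 0.231 g
Step 2: Ratio = 0.231 / 4.135 = 0.0558646
Step 3: Mass loss% = 0.0558646 * 100 = 5.58646% ≈ 5.59%

5.59%


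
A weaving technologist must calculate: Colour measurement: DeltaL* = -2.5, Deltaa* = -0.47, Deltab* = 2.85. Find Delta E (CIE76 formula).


Formula: Delta E = sqrt(dL*^2 + da*^2 + db*^2)
Step 1: dL*^2 = (-2.5)^2 = 6.25
Step 2: da*^2 = (-0.47)^2 = 0.2209
Step 3: db*^2 = 2.85^2 = 8.1225
Step 4: Sum = 6.25 + 0.2209 + 8.1225 = 14.5934
Step 5: Delta E = sqrt(14.5934) = 3.82

3.82 Delta E


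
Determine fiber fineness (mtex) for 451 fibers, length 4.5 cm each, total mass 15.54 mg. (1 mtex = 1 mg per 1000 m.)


Formula: fineness (mtex) = mass (mg) / total length (km) = (mass_mg / total_length_m) * 1000
Step 1: Convert fiber length: 4.5 cm = 0.045 m
Step 2: Total fiber length = 451 * 0.045 = 20.295 m
Step 3: Linear density = 15.54 mg / 20.295 m = 0.7657 mg/m
Step 4: fineness = 0.7657 * 1000 = 765.7 mtex

765.7 mtex


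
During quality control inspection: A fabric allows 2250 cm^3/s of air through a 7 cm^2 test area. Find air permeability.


Formula: Air Permeability = Airflow / Test Area
AP = 2250 cm^3/s / 7 cm^2
AP = 321.4 cm^3/s/cm^2

321.4 cm^3/s/cm^2


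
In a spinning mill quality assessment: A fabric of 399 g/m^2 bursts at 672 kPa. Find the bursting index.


Formula: Bursting Index = Bursting Strength / Fabric GSM
BI = 672 kPa / 399 g/m^2
BI = 1.684 kPa/(g/m^2)

1.684 kPa/(g/m^2)


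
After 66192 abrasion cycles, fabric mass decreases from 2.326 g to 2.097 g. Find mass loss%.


Formula: Mass loss% = ((m_before - m_after) / m_before) * 100
Step 1: Mass loss = 2.326 - 2.097 = 0.229 g
Step 2: Ratio = 0.229 / 2.326 = 0.0984523
Step 3: Mass loss% = 0.0984523 * 100 = 9.84523% ≈ 9.85%

9.85%


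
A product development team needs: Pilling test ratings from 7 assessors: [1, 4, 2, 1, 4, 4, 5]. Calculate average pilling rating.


Formula: Mean = sum / count
Sum = 1 + 4 + 2 + 1 + 4 + 4 + 5 = 21
Mean = 21 / 7 = 3.0

3.0


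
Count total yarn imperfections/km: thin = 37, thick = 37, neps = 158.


Formula: Total = thin places + thick places + neps
Total = 37 + 37 + 158
Total = 232 imperfections/km

232 imperfections/km


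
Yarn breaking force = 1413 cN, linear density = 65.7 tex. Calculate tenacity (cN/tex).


Formula: Tenacity = Breaking force / Linear density
Tenacity = 1413 cN / 65.7 tex
Tenacity = 21.51 cN/tex

21.51 cN/tex


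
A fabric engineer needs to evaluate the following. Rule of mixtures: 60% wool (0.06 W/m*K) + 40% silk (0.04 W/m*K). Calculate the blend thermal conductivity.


Formula: Blend property = (fraction_A * property_A) + (fraction_B * property_B)
Step 1: Contribution A = 60/100 * 0.06 W/m*K = 0.036 W/m*K
Step 2: Contribution B = 40/100 * 0.04 W/m*K = 0.016 W/m*K
Step 3: Blend thermal conductivity = 0.036 + 0.016 = 0.052 W/m*K

0.052 W/m*K


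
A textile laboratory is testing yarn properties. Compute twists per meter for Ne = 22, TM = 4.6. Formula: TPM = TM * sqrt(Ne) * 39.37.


Formula: TPM = TM * sqrt(Ne) * 39.37
Step 1: sqrt(Ne) = sqrt(22) = 4.6904
Step 2: TM * sqrt(Ne) = 4.6 * 4.6904 = 21.5758
Step 3: TPM = 21.5758 * 39.37 = 849 twists/m

849 twists/m


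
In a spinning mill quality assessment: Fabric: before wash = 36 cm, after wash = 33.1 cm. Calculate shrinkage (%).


Formula: Shrinkage% = ((L_before - L_after) / L_before) * 100
Step 1: Shrinkage = 36 - 33.1 = 2.9 cm
Step 2: Shrinkage% = (2.9 / 36) * 100
Step 3: Shrinkage% = 0.080556 * 100 = 8.0556% ≈ 8.1%

8.1%


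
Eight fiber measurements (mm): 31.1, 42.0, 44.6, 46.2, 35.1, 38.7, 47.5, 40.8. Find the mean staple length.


Formula: Mean = sum of lengths / count
Sum = 31.1 + 42.0 + 44.6 + 46.2 + 35.1 + 38.7 + 47.5 + 40.8
Sum = 326.0 mm
Mean = 326.0 / 8 = 40.75 mm

40.75 mm


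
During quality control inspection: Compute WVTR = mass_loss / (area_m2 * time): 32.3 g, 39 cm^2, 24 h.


Formula: WVTR = mass_loss / (area * time)
Step 1: Convert area: 39 cm^2 = 0.0039 m^2
Step 2: WVTR = 32.3 g / (0.0039 m^2 * 24 h)
Step 3: WVTR = 32.3 / 0.0936 = 345.1 g/m^2/h

345.1 g/m^2/h


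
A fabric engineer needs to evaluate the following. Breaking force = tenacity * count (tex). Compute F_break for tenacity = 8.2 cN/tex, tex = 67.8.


Formula: Breaking force = Tenacity * Linear density
F = 8.2 cN/tex * 67.8 tex
F = 555.96 cN

555.96 cN


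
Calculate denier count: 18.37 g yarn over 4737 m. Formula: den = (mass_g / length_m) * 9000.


Formula: den = (mass_g / length_m) * 9000
Substituting: den = (18.37 / 4737) * 9000
Intermediate: 18.37 / 4737 = 0.00387798 g/m
den = 0.00387798 * 9000 = 34.9 denier

34.9 denier


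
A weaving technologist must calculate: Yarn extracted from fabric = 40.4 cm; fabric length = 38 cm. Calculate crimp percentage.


Formula: Crimp% = ((L_yarn - L_fabric) / L_fabric) * 100
Step 1: Extension = 40.4 - 38 = 2.4 cm
Step 2: Crimp% = (2.4 / 38) * 100
Step 3: Crimp% = 0.063158 * 100 = 6.3158% ≈ 6.3%

6.3%


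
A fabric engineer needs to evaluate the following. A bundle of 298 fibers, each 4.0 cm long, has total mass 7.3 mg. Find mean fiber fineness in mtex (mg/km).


Formula: fineness (mtex) = mass (mg) / total length (km) = (mass_mg / total_length_m) * 1000
Step 1: Convert fiber length: 4.0 cm = 0.04 m
Step 2: Total fiber length = 298 * 0.04 = 11.92 m
Step 3: Linear density = 7.3 mg / 11.92 m = 0.6124 mg/m
Step 4: fineness = 0.6124 * 1000 = 612.4 mtex

612.4 mtex


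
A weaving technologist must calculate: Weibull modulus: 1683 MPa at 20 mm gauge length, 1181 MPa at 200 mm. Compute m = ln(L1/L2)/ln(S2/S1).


Formula: m = ln(L1/L2) / ln(S2/S1)
Step 1: ln(L1/L2) = ln(20/200) = -2.30259
Step 2: S2/S1 = 1181/1683 = 0.70172
Step 3: ln(S2/S1) = ln(0.70172) = -0.35422
Step 4: m = -2.30259 / -0.35422 = 6.50

6.50 (Weibull m)


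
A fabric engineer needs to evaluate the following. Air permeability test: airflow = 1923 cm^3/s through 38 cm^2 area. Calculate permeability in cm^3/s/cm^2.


Formula: Air Permeability = Airflow / Test Area
AP = 1923 cm^3/s / 38 cm^2
AP = 50.6 cm^3/s/cm^2

50.6 cm^3/s/cm^2


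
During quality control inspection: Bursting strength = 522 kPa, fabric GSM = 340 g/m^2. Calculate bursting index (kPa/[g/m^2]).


Formula: Bursting Index = Bursting Strength / Fabric GSM
BI = 522 kPa / 340 g/m^2
BI = 1.535 kPa/(g/m^2)

1.535 kPa/(g/m^2)


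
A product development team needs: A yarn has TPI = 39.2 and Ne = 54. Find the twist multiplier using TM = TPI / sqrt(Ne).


Formula: TM = TPI / sqrt(Ne)
Step 1: sqrt(Ne) = sqrt(54) = 7.3485
Step 2: TM = 39.2 / 7.3485 = 5.33

5.33 TM
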